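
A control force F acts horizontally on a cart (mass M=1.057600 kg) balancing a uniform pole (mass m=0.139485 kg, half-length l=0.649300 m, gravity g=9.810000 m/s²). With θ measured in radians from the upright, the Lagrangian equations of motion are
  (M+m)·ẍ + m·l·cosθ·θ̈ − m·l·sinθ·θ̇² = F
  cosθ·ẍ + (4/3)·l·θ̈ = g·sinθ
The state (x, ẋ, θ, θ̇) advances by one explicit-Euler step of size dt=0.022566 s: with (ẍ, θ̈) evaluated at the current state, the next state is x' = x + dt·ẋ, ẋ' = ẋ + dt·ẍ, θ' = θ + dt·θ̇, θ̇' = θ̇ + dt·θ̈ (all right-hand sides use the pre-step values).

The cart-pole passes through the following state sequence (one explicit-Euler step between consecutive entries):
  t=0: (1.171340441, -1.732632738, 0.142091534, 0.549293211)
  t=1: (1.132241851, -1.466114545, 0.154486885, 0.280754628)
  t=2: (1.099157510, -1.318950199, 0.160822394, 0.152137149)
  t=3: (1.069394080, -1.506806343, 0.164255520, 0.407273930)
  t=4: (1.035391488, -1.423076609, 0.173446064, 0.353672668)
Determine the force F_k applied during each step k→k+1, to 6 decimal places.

step 0→1:
  ẍ = (ẋ'−ẋ)/dt = (-1.466114545−-1.732632738)/0.022566 = 11.810609
  θ̈ = (θ̇'−θ̇)/dt = (0.280754628−0.549293211)/0.022566 = -11.900141
  sinθ=0.141614, cosθ=0.989922
  F = (M+m)·ẍ + m·l·cosθ·θ̈ − m·l·sinθ·θ̇² = 14.138302 + -1.066906 − 0.003870 = 13.067527
step 1→2:
  ẍ = (ẋ'−ẋ)/dt = (-1.318950199−-1.466114545)/0.022566 = 6.521508
  θ̈ = (θ̇'−θ̇)/dt = (0.152137149−0.280754628)/0.022566 = -5.699614
  sinθ=0.153873, cosθ=0.988091
  F = (M+m)·ẍ + m·l·cosθ·θ̈ − m·l·sinθ·θ̇² = 7.806799 + -0.510053 − 0.001098 = 7.295648
step 2→3:
  ẍ = (ẋ'−ẋ)/dt = (-1.506806343−-1.318950199)/0.022566 = -8.324743
  θ̈ = (θ̇'−θ̇)/dt = (0.407273930−0.152137149)/0.022566 = 11.306248
  sinθ=0.160130, cosθ=0.987096
  F = (M+m)·ẍ + m·l·cosθ·θ̈ − m·l·sinθ·θ̇² = -9.965425 + 1.010766 − 0.000336 = -8.954994
step 3→4:
  ẍ = (ẋ'−ẋ)/dt = (-1.423076609−-1.506806343)/0.022566 = 3.710438
  θ̈ = (θ̇'−θ̇)/dt = (0.353672668−0.407273930)/0.022566 = -2.375311
  sinθ=0.163518, cosθ=0.986540
  F = (M+m)·ẍ + m·l·cosθ·θ̈ − m·l·sinθ·θ̇² = 4.441709 + -0.212231 − 0.002456 = 4.227022

F_0 = 13.067527 N
F_1 = 7.295648 N
F_2 = -8.954994 N
F_3 = 4.227022 N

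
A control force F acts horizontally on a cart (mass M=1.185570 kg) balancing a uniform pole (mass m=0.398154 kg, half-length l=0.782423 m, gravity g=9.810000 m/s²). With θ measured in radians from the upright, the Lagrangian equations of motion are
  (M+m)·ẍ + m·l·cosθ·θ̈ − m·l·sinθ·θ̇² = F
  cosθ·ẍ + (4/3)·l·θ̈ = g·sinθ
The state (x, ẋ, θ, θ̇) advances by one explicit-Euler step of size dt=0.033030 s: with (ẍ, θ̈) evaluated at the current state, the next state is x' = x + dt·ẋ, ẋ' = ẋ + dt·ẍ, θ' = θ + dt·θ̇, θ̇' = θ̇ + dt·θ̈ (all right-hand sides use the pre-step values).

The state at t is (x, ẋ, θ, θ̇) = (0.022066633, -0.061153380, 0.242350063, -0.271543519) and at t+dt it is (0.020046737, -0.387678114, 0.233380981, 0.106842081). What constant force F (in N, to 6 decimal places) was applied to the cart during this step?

F = -12.197256 N

ẍ = (ẋ'−ẋ)/dt = (-0.387678114−-0.061153380)/0.033030 = -9.885702
θ̈ = (θ̇'−θ̇)/dt = (0.106842081−-0.271543519)/0.033030 = 11.455816
sinθ=0.239985, cosθ=0.970777
F = (M+m)·ẍ + m·l·cosθ·θ̈ − m·l·sinθ·θ̇² = -15.656223 + 3.464480 − 0.005513 = -12.197256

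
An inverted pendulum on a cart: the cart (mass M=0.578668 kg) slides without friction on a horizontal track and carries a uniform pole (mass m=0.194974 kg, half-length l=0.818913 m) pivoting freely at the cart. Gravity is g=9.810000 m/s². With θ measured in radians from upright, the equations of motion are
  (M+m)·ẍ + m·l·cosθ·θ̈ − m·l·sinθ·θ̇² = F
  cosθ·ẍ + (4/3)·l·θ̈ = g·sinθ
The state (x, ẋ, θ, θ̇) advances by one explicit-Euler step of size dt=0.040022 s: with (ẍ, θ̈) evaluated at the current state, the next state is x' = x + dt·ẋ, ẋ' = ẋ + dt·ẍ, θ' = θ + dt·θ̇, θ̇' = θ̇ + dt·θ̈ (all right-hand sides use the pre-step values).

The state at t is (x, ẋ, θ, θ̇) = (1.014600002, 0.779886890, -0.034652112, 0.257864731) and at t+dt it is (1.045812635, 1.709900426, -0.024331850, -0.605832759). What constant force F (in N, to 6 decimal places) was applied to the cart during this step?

F = 14.534288 N

ẍ = (ẋ'−ẋ)/dt = (1.709900426−0.779886890)/0.040022 = 23.237558
θ̈ = (θ̇'−θ̇)/dt = (-0.605832759−0.257864731)/0.040022 = -21.580568
sinθ=-0.034645, cosθ=0.999400
F = (M+m)·ẍ + m·l·cosθ·θ̈ − m·l·sinθ·θ̇² = 17.977551 + -3.443630 − -0.000368 = 14.534288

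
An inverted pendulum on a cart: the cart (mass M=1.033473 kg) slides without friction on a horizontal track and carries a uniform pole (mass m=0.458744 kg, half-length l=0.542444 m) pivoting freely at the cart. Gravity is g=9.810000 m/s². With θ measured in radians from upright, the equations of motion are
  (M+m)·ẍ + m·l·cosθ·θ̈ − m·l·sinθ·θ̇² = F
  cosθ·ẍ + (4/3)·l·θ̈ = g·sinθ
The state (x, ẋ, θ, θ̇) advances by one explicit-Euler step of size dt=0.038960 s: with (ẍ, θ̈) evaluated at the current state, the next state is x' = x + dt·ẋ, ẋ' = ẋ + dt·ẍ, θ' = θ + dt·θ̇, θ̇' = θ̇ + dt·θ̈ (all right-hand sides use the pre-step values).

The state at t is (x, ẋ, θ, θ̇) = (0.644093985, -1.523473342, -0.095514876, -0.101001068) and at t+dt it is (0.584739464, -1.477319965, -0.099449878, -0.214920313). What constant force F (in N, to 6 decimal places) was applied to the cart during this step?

F = 1.043673 N

ẍ = (ẋ'−ẋ)/dt = (-1.477319965−-1.523473342)/0.038960 = 1.184635
θ̈ = (θ̇'−θ̇)/dt = (-0.214920313−-0.101001068)/0.038960 = -2.924005
sinθ=-0.095370, cosθ=0.995442
F = (M+m)·ẍ + m·l·cosθ·θ̈ − m·l·sinθ·θ̇² = 1.767732 + -0.724301 − -0.000242 = 1.043673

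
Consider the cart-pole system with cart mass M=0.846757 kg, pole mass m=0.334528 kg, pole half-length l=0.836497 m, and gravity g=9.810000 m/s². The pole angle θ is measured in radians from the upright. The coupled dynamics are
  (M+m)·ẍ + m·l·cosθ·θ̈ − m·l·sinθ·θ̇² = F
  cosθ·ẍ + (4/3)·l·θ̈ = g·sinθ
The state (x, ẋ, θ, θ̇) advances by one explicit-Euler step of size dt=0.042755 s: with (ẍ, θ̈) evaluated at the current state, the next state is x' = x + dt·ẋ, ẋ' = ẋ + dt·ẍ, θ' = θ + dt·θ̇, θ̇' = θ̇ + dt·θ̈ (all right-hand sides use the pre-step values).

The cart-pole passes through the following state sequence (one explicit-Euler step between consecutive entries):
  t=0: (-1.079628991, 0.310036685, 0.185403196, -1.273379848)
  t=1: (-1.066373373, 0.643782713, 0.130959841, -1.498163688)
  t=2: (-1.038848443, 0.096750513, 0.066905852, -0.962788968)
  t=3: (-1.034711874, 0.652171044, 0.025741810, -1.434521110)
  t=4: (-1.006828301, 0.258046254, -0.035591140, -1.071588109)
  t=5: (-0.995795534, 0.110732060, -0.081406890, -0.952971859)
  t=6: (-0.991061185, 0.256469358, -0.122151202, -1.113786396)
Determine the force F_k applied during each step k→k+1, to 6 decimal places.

F_0 = 7.691482 N
F_1 = -11.722037 N
F_2 = 12.247883 N
F_3 = -8.529550 N
F_4 = -3.282882 N
F_5 = 2.998219 N

step 0→1:
  ẍ = (ẋ'−ẋ)/dt = (0.643782713−0.310036685)/0.042755 = 7.806012
  θ̈ = (θ̇'−θ̇)/dt = (-1.498163688−-1.273379848)/0.042755 = -5.257487
  sinθ=0.184343, cosθ=0.982862
  F = (M+m)·ẍ + m·l·cosθ·θ̈ − m·l·sinθ·θ̇² = 9.221124 + -1.445998 − 0.083645 = 7.691482
step 1→2:
  ẍ = (ẋ'−ẋ)/dt = (0.096750513−0.643782713)/0.042755 = -12.794578
  θ̈ = (θ̇'−θ̇)/dt = (-0.962788968−-1.498163688)/0.042755 = 12.521921
  sinθ=0.130586, cosθ=0.991437
  F = (M+m)·ẍ + m·l·cosθ·θ̈ − m·l·sinθ·θ̇² = -15.114044 + 3.474025 − 0.082018 = -11.722037
step 2→3:
  ẍ = (ẋ'−ẋ)/dt = (0.652171044−0.096750513)/0.042755 = 12.990774
  θ̈ = (θ̇'−θ̇)/dt = (-1.434521110−-0.962788968)/0.042755 = -11.033380
  sinθ=0.066856, cosθ=0.997763
  F = (M+m)·ẍ + m·l·cosθ·θ̈ − m·l·sinθ·θ̇² = 15.345806 + -3.080581 − 0.017342 = 12.247883
step 3→4:
  ẍ = (ẋ'−ẋ)/dt = (0.258046254−0.652171044)/0.042755 = -9.218215
  θ̈ = (θ̇'−θ̇)/dt = (-1.071588109−-1.434521110)/0.042755 = 8.488668
  sinθ=0.025739, cosθ=0.999669
  F = (M+m)·ẍ + m·l·cosθ·θ̈ − m·l·sinθ·θ̇² = -10.889339 + 2.374611 − 0.014822 = -8.529550
step 4→5:
  ẍ = (ẋ'−ẋ)/dt = (0.110732060−0.258046254)/0.042755 = -3.445543
  θ̈ = (θ̇'−θ̇)/dt = (-0.952971859−-1.071588109)/0.042755 = 2.774325
  sinθ=-0.035584, cosθ=0.999367
  F = (M+m)·ẍ + m·l·cosθ·θ̈ − m·l·sinθ·θ̇² = -4.070168 + 0.775852 − -0.011434 = -3.282882
step 5→6:
  ẍ = (ẋ'−ẋ)/dt = (0.256469358−0.110732060)/0.042755 = 3.408661
  θ̈ = (θ̇'−θ̇)/dt = (-1.113786396−-0.952971859)/0.042755 = -3.761304
  sinθ=-0.081317, cosθ=0.996688
  F = (M+m)·ẍ + m·l·cosθ·θ̈ − m·l·sinθ·θ̇² = 4.026600 + -1.049046 − -0.020665 = 2.998219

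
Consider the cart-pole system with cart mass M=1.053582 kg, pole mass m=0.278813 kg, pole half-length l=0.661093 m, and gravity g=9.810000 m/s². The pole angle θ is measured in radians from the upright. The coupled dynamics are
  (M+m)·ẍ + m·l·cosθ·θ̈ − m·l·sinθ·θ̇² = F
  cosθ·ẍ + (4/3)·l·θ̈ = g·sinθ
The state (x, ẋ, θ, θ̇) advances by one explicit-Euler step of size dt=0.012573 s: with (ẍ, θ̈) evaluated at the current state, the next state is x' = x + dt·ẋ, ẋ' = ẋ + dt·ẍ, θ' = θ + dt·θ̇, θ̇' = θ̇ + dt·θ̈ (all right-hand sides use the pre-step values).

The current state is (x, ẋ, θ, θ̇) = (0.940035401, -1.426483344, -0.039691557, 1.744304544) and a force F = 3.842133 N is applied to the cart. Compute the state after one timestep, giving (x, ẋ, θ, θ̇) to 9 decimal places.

sinθ=-0.039681136, cosθ=0.999212394
temp = (F + m·l·θ̇²·sinθ)/(M+m) = (3.842133 + -0.022253806)/1.332395 = 2.866926995
θ̈ = (g·sinθ − cosθ·temp)/(l·(4/3 − m·cos²θ/(M+m))) = -4.377478521
ẍ = temp − m·l·θ̈·cosθ/(M+m) = 3.472023187
Euler: x'=0.940035401+0.012573·-1.426483344=0.922100226, ẋ'=-1.426483344+0.012573·3.472023187=-1.382829596
       θ'=-0.039691557+0.012573·1.744304544=-0.017760416, θ̇'=1.744304544+0.012573·-4.377478521=1.689266507

(0.922100226, -1.382829596, -0.017760416, 1.689266507)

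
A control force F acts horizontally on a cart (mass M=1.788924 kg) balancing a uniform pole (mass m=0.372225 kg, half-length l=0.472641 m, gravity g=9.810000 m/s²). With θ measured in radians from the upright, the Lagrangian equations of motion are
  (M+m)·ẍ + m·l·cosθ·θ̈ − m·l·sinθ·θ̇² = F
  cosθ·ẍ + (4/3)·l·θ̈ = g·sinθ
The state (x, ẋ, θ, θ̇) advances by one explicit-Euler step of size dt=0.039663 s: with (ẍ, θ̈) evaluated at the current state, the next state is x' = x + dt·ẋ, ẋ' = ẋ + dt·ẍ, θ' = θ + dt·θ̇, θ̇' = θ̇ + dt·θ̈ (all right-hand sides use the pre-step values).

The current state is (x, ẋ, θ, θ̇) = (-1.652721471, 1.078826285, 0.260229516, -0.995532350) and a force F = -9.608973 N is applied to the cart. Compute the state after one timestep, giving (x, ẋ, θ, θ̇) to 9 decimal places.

sinθ=0.257302347, cosθ=0.966330949
temp = (F + m·l·θ̇²·sinθ)/(M+m) = (-9.608973 + 0.044863322)/2.161149 = -4.425474448
θ̈ = (g·sinθ − cosθ·temp)/(l·(4/3 − m·cos²θ/(M+m))) = 12.271653506
ẍ = temp − m·l·θ̈·cosθ/(M+m) = -5.390816431
Euler: x'=-1.652721471+0.039663·1.078826285=-1.609931984, ẋ'=1.078826285+0.039663·-5.390816431=0.865010333
       θ'=0.260229516+0.039663·-0.995532350=0.220743716, θ̇'=-0.995532350+0.039663·12.271653506=-0.508801757

(-1.609931984, 0.865010333, 0.220743716, -0.508801757)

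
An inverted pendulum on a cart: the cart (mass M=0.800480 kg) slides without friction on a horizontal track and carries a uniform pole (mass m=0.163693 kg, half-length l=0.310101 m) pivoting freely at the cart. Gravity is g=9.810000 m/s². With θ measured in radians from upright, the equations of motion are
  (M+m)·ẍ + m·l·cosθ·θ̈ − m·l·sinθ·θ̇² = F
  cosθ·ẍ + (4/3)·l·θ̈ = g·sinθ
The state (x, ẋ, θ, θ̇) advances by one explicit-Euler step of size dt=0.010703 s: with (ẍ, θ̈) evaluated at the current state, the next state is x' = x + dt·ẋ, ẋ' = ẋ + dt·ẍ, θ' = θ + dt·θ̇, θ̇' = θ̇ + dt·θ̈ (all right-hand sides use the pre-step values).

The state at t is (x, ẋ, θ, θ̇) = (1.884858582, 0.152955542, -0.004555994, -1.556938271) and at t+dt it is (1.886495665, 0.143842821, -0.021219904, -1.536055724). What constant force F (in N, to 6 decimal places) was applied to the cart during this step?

ẍ = (ẋ'−ẋ)/dt = (0.143842821−0.152955542)/0.010703 = -0.851417
θ̈ = (θ̇'−θ̇)/dt = (-1.536055724−-1.556938271)/0.010703 = 1.951093
sinθ=-0.004556, cosθ=0.999990
F = (M+m)·ẍ + m·l·cosθ·θ̈ − m·l·sinθ·θ̇² = -0.820914 + 0.099039 − -0.000561 = -0.721314

F = -0.721314 N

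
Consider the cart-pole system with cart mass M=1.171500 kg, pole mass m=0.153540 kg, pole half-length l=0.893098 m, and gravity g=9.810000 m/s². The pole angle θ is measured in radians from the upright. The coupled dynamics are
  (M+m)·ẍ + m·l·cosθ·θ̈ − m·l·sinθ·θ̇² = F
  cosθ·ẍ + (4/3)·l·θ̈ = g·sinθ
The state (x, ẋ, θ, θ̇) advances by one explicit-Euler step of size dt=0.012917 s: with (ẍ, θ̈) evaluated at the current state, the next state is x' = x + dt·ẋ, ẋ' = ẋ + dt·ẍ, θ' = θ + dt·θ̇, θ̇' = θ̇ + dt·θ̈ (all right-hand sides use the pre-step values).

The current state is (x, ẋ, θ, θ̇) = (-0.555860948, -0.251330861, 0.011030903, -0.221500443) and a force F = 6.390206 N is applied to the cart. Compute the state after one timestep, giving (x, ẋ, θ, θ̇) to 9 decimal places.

(-0.559107389, -0.183240633, 0.008169782, -0.277503528)

sinθ=0.011030679, cosθ=0.999939160
temp = (F + m·l·θ̇²·sinθ)/(M+m) = (6.390206 + 0.000074212)/1.325040 = 4.822707399
θ̈ = (g·sinθ − cosθ·temp)/(l·(4/3 − m·cos²θ/(M+m))) = -4.335610860
ẍ = temp − m·l·θ̈·cosθ/(M+m) = 5.271365523
Euler: x'=-0.555860948+0.012917·-0.251330861=-0.559107389, ẋ'=-0.251330861+0.012917·5.271365523=-0.183240633
       θ'=0.011030903+0.012917·-0.221500443=0.008169782, θ̇'=-0.221500443+0.012917·-4.335610860=-0.277503528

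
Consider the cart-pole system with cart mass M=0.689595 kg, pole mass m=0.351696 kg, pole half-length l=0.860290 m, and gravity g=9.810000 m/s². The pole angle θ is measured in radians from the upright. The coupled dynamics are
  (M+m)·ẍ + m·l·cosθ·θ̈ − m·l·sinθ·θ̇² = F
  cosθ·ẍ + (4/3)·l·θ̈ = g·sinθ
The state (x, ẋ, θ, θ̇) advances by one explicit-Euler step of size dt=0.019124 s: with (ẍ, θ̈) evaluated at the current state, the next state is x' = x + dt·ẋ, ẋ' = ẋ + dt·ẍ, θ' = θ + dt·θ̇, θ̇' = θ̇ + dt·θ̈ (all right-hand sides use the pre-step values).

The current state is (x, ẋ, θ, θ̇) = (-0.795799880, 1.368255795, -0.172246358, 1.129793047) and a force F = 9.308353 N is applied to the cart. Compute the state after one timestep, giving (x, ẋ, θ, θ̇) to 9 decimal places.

sinθ=-0.171395897, cosθ=0.985202236
temp = (F + m·l·θ̇²·sinθ)/(M+m) = (9.308353 + -0.066192764)/1.041291 = 8.875674749
θ̈ = (g·sinθ − cosθ·temp)/(l·(4/3 − m·cos²θ/(M+m))) = -12.052500764
ẍ = temp − m·l·θ̈·cosθ/(M+m) = 12.325862632
Euler: x'=-0.795799880+0.019124·1.368255795=-0.769633356, ẋ'=1.368255795+0.019124·12.325862632=1.603975592
       θ'=-0.172246358+0.019124·1.129793047=-0.150640196, θ̇'=1.129793047+0.019124·-12.052500764=0.899301022

(-0.769633356, 1.603975592, -0.150640196, 0.899301022)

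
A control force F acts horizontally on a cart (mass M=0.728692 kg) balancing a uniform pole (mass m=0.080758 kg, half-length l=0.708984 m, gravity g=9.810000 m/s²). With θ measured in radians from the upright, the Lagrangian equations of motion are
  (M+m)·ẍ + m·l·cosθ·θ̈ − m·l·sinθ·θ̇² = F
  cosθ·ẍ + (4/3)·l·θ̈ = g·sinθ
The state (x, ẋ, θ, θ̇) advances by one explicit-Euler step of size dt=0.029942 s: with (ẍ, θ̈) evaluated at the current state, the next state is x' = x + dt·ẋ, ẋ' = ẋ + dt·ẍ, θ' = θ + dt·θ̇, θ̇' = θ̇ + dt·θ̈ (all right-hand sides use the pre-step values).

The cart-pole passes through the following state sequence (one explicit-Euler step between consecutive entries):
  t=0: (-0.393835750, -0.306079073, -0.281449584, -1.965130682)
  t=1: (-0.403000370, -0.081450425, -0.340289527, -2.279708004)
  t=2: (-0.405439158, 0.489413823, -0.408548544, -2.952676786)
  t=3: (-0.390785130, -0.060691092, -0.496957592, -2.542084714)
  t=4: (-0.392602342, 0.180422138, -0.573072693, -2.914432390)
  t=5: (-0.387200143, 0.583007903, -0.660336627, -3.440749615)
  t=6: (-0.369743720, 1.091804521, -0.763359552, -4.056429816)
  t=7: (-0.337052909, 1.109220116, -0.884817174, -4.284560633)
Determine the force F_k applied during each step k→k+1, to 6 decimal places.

F_0 = 5.556131 N
F_1 = 14.318938 N
F_2 = -13.952658 N
F_3 = 6.068749 N
F_4 = 10.301520 N
F_5 = 13.240715 N
F_6 = 0.806964 N

step 0→1:
  ẍ = (ẋ'−ẋ)/dt = (-0.081450425−-0.306079073)/0.029942 = 7.502126
  θ̈ = (θ̇'−θ̇)/dt = (-2.279708004−-1.965130682)/0.029942 = -10.506223
  sinθ=-0.277748, cosθ=0.960654
  F = (M+m)·ẍ + m·l·cosθ·θ̈ − m·l·sinθ·θ̇² = 6.072596 + -0.577877 − -0.061412 = 5.556131
step 1→2:
  ẍ = (ẋ'−ẋ)/dt = (0.489413823−-0.081450425)/0.029942 = 19.065669
  θ̈ = (θ̇'−θ̇)/dt = (-2.952676786−-2.279708004)/0.029942 = -22.475746
  sinθ=-0.333760, cosθ=0.942658
  F = (M+m)·ẍ + m·l·cosθ·θ̈ − m·l·sinθ·θ̇² = 15.432705 + -1.213082 − -0.099315 = 14.318938
step 2→3:
  ẍ = (ẋ'−ẋ)/dt = (-0.060691092−0.489413823)/0.029942 = -18.372350
  θ̈ = (θ̇'−θ̇)/dt = (-2.542084714−-2.952676786)/0.029942 = 13.712914
  sinθ=-0.397278, cosθ=0.917698
  F = (M+m)·ẍ + m·l·cosθ·θ̈ − m·l·sinθ·θ̇² = -14.871499 + 0.720529 − -0.198312 = -13.952658
step 3→4:
  ẍ = (ẋ'−ẋ)/dt = (0.180422138−-0.060691092)/0.029942 = 8.052676
  θ̈ = (θ̇'−θ̇)/dt = (-2.914432390−-2.542084714)/0.029942 = -12.435631
  sinθ=-0.476753, cosθ=0.879037
  F = (M+m)·ẍ + m·l·cosθ·θ̈ − m·l·sinθ·θ̇² = 6.518239 + -0.625889 − -0.176399 = 6.068749
step 4→5:
  ẍ = (ẋ'−ẋ)/dt = (0.583007903−0.180422138)/0.029942 = 13.445520
  θ̈ = (θ̇'−θ̇)/dt = (-3.440749615−-2.914432390)/0.029942 = -17.577891
  sinθ=-0.542216, cosθ=0.840239
  F = (M+m)·ẍ + m·l·cosθ·θ̈ − m·l·sinθ·θ̇² = 10.883476 + -0.845652 − -0.263695 = 10.301520
step 5→6:
  ẍ = (ẋ'−ẋ)/dt = (1.091804521−0.583007903)/0.029942 = 16.992740
  θ̈ = (θ̇'−θ̇)/dt = (-4.056429816−-3.440749615)/0.029942 = -20.562427
  sinθ=-0.613383, cosθ=0.789786
  F = (M+m)·ẍ + m·l·cosθ·θ̈ − m·l·sinθ·θ̇² = 13.754773 + -0.929835 − -0.415776 = 13.240715
step 6→7:
  ẍ = (ẋ'−ẋ)/dt = (1.109220116−1.091804521)/0.029942 = 0.581644
  θ̈ = (θ̇'−θ̇)/dt = (-4.284560633−-4.056429816)/0.029942 = -7.619091
  sinθ=-0.691353, cosθ=0.722517
  F = (M+m)·ẍ + m·l·cosθ·θ̈ − m·l·sinθ·θ̇² = 0.470812 + -0.315191 − -0.651343 = 0.806964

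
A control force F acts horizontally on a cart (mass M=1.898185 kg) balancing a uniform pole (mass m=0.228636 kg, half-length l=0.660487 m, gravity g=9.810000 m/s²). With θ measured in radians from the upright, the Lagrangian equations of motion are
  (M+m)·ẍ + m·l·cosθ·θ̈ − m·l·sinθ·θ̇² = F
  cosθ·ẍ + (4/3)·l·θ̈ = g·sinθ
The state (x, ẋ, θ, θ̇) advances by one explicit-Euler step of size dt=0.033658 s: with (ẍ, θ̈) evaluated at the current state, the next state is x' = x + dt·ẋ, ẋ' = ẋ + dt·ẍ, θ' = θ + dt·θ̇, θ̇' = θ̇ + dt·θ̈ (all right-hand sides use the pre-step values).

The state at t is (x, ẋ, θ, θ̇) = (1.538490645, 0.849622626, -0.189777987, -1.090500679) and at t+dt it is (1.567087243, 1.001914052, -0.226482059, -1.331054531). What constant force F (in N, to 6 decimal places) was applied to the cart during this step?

ẍ = (ẋ'−ẋ)/dt = (1.001914052−0.849622626)/0.033658 = 4.524672
θ̈ = (θ̇'−θ̇)/dt = (-1.331054531−-1.090500679)/0.033658 = -7.147004
sinθ=-0.188641, cosθ=0.982046
F = (M+m)·ẍ + m·l·cosθ·θ̈ − m·l·sinθ·θ̇² = 9.623168 + -1.059900 − -0.033876 = 8.597145

F = 8.597145 N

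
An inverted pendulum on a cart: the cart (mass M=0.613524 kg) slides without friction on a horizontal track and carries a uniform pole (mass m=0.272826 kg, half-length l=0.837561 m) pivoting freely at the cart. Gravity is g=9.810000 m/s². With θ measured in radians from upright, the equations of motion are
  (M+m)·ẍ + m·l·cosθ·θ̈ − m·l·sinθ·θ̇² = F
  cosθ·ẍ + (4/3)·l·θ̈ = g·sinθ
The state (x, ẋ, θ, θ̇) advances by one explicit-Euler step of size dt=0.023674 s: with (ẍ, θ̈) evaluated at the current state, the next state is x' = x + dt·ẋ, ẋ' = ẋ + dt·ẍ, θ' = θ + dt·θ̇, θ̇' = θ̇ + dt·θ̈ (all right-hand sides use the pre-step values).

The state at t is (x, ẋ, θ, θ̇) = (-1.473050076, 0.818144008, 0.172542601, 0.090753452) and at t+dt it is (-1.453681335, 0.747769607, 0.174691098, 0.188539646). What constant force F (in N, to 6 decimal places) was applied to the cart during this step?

ẍ = (ẋ'−ẋ)/dt = (0.747769607−0.818144008)/0.023674 = -2.972645
θ̈ = (θ̇'−θ̇)/dt = (0.188539646−0.090753452)/0.023674 = 4.130531
sinθ=0.171688, cosθ=0.985151
F = (M+m)·ẍ + m·l·cosθ·θ̈ − m·l·sinθ·θ̇² = -2.634804 + 0.929846 − 0.000323 = -1.705281

F = -1.705281 N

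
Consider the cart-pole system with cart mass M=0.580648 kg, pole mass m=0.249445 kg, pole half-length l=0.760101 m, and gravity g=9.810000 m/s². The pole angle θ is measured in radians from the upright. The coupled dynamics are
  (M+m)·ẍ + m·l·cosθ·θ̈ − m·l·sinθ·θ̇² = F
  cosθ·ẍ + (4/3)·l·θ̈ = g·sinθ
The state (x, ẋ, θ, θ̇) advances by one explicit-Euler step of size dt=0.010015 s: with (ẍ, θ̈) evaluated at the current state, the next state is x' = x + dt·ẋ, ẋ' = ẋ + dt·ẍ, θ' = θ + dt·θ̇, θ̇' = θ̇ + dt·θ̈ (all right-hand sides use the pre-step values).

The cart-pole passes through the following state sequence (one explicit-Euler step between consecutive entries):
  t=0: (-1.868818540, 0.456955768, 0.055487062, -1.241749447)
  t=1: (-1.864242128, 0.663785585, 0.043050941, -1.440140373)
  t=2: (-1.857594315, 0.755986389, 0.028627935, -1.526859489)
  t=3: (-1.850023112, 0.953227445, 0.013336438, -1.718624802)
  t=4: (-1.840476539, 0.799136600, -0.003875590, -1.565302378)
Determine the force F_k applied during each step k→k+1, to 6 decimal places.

F_0 = 13.376725 N
F_1 = 5.984897 N
F_2 = 12.706665 N
F_3 = -9.876851 N

step 0→1:
  ẍ = (ẋ'−ẋ)/dt = (0.663785585−0.456955768)/0.010015 = 20.652004
  θ̈ = (θ̇'−θ̇)/dt = (-1.440140373−-1.241749447)/0.010015 = -19.809379
  sinθ=0.055459, cosθ=0.998461
  F = (M+m)·ẍ + m·l·cosθ·θ̈ − m·l·sinθ·θ̇² = 17.143084 + -3.750145 − 0.016214 = 13.376725
step 1→2:
  ẍ = (ẋ'−ẋ)/dt = (0.755986389−0.663785585)/0.010015 = 9.206271
  θ̈ = (θ̇'−θ̇)/dt = (-1.526859489−-1.440140373)/0.010015 = -8.658923
  sinθ=0.043038, cosθ=0.999073
  F = (M+m)·ẍ + m·l·cosθ·θ̈ − m·l·sinθ·θ̇² = 7.642061 + -1.640240 − 0.016924 = 5.984897
step 2→3:
  ẍ = (ẋ'−ẋ)/dt = (0.953227445−0.755986389)/0.010015 = 19.694564
  θ̈ = (θ̇'−θ̇)/dt = (-1.718624802−-1.526859489)/0.010015 = -19.147810
  sinθ=0.028624, cosθ=0.999590
  F = (M+m)·ẍ + m·l·cosθ·θ̈ − m·l·sinθ·θ̇² = 16.348320 + -3.629002 − 0.012652 = 12.706665
step 3→4:
  ẍ = (ẋ'−ẋ)/dt = (0.799136600−0.953227445)/0.010015 = -15.386006
  θ̈ = (θ̇'−θ̇)/dt = (-1.565302378−-1.718624802)/0.010015 = 15.309278
  sinθ=0.013336, cosθ=0.999911
  F = (M+m)·ẍ + m·l·cosθ·θ̈ − m·l·sinθ·θ̇² = -12.771815 + 2.902433 − 0.007469 = -9.876851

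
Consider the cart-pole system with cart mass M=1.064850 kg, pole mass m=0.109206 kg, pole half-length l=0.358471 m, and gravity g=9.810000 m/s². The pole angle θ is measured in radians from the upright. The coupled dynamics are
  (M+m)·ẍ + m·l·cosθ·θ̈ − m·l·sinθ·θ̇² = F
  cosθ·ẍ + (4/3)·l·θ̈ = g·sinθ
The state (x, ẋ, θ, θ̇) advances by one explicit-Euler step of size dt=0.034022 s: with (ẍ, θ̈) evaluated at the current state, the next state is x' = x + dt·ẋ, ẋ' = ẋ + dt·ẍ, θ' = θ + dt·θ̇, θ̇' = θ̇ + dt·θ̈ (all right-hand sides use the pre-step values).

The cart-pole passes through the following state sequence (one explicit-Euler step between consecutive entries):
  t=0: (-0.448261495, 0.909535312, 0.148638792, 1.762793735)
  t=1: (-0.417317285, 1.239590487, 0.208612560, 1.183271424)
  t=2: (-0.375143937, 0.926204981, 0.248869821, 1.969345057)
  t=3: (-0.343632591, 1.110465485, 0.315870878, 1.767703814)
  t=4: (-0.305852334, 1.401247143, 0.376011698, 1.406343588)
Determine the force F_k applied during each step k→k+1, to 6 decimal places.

F_0 = 10.712299 N
F_1 = -9.941007 N
F_2 = 6.096331 N
F_3 = 9.601280 N

step 0→1:
  ẍ = (ẋ'−ẋ)/dt = (1.239590487−0.909535312)/0.034022 = 9.701228
  θ̈ = (θ̇'−θ̇)/dt = (1.183271424−1.762793735)/0.034022 = -17.033752
  sinθ=0.148092, cosθ=0.988974
  F = (M+m)·ẍ + m·l·cosθ·θ̈ − m·l·sinθ·θ̇² = 11.389785 + -0.659471 − 0.018015 = 10.712299
step 1→2:
  ẍ = (ẋ'−ẋ)/dt = (0.926204981−1.239590487)/0.034022 = -9.211261
  θ̈ = (θ̇'−θ̇)/dt = (1.969345057−1.183271424)/0.034022 = 23.104863
  sinθ=0.207103, cosθ=0.978319
  F = (M+m)·ẍ + m·l·cosθ·θ̈ − m·l·sinθ·θ̇² = -10.814536 + 0.884880 − 0.011352 = -9.941007
step 2→3:
  ẍ = (ẋ'−ẋ)/dt = (1.110465485−0.926204981)/0.034022 = 5.415922
  θ̈ = (θ̇'−θ̇)/dt = (1.767703814−1.969345057)/0.034022 = -5.926790
  sinθ=0.246309, cosθ=0.969191
  F = (M+m)·ẍ + m·l·cosθ·θ̈ − m·l·sinθ·θ̇² = 6.358596 + -0.224869 − 0.037396 = 6.096331
step 3→4:
  ẍ = (ẋ'−ẋ)/dt = (1.401247143−1.110465485)/0.034022 = 8.546871
  θ̈ = (θ̇'−θ̇)/dt = (1.406343588−1.767703814)/0.034022 = -10.621369
  sinθ=0.310644, cosθ=0.950526
  F = (M+m)·ẍ + m·l·cosθ·θ̈ − m·l·sinθ·θ̇² = 10.034506 + -0.395226 − 0.038000 = 9.601280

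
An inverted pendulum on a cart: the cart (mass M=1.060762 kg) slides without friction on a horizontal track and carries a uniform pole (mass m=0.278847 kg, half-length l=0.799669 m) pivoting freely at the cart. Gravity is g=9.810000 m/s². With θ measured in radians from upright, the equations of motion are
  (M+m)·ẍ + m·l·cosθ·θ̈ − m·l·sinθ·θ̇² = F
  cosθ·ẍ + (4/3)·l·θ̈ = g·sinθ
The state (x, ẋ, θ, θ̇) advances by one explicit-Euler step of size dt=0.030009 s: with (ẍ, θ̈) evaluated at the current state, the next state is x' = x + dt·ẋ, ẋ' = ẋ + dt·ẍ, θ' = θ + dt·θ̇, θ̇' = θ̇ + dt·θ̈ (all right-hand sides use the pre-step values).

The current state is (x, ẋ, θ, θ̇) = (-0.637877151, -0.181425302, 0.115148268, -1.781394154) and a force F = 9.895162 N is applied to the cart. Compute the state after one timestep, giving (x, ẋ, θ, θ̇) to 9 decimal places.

sinθ=0.114893976, cosθ=0.993377760
temp = (F + m·l·θ̇²·sinθ)/(M+m) = (9.895162 + 0.081300561)/1.339609 = 7.447294368
θ̈ = (g·sinθ − cosθ·temp)/(l·(4/3 − m·cos²θ/(M+m))) = -6.952433662
ẍ = temp − m·l·θ̈·cosθ/(M+m) = 8.596901545
Euler: x'=-0.637877151+0.030009·-0.181425302=-0.643321543, ẋ'=-0.181425302+0.030009·8.596901545=0.076559116
       θ'=0.115148268+0.030009·-1.781394154=0.061690411, θ̇'=-1.781394154+0.030009·-6.952433662=-1.990029736

(-0.643321543, 0.076559116, 0.061690411, -1.990029736)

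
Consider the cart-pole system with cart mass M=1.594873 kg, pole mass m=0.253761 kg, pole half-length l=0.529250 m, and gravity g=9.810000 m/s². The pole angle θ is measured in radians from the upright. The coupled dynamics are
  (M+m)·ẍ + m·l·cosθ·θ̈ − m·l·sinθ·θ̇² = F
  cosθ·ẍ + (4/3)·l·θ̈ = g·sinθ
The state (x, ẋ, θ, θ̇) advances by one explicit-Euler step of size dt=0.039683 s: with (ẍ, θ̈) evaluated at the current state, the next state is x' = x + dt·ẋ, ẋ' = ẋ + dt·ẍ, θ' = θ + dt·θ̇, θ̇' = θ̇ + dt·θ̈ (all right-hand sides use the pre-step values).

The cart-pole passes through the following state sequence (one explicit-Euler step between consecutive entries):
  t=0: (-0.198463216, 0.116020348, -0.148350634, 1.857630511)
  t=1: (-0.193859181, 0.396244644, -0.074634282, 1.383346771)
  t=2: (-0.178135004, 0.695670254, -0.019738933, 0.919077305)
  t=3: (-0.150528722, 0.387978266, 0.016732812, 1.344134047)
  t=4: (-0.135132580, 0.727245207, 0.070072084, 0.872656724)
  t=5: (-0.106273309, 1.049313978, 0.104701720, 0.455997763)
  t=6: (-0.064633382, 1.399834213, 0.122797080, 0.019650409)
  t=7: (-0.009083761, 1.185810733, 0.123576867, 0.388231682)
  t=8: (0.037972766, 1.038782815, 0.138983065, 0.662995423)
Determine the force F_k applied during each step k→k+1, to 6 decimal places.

step 0→1:
  ẍ = (ẋ'−ẋ)/dt = (0.396244644−0.116020348)/0.039683 = 7.061570
  θ̈ = (θ̇'−θ̇)/dt = (1.383346771−1.857630511)/0.039683 = -11.951812
  sinθ=-0.147807, cosθ=0.989016
  F = (M+m)·ẍ + m·l·cosθ·θ̈ − m·l·sinθ·θ̇² = 13.054259 + -1.587533 − -0.068501 = 11.535227
step 1→2:
  ẍ = (ẋ'−ẋ)/dt = (0.695670254−0.396244644)/0.039683 = 7.545438
  θ̈ = (θ̇'−θ̇)/dt = (0.919077305−1.383346771)/0.039683 = -11.699455
  sinθ=-0.074565, cosθ=0.997216
  F = (M+m)·ẍ + m·l·cosθ·θ̈ − m·l·sinθ·θ̇² = 13.948753 + -1.566898 − -0.019164 = 12.401019
step 2→3:
  ẍ = (ẋ'−ẋ)/dt = (0.387978266−0.695670254)/0.039683 = -7.753748
  θ̈ = (θ̇'−θ̇)/dt = (1.344134047−0.919077305)/0.039683 = 10.711306
  sinθ=-0.019738, cosθ=0.999805
  F = (M+m)·ẍ + m·l·cosθ·θ̈ − m·l·sinθ·θ̇² = -14.333842 + 1.438280 − -0.002239 = -12.893323
step 3→4:
  ẍ = (ẋ'−ẋ)/dt = (0.727245207−0.387978266)/0.039683 = 8.549428
  θ̈ = (θ̇'−θ̇)/dt = (0.872656724−1.344134047)/0.039683 = -11.881091
  sinθ=0.016732, cosθ=0.999860
  F = (M+m)·ẍ + m·l·cosθ·θ̈ − m·l·sinθ·θ̇² = 15.804763 + -1.595443 − 0.004060 = 14.205260
step 4→5:
  ẍ = (ẋ'−ẋ)/dt = (1.049313978−0.727245207)/0.039683 = 8.116039
  θ̈ = (θ̇'−θ̇)/dt = (0.455997763−0.872656724)/0.039683 = -10.499684
  sinθ=0.070015, cosθ=0.997546
  F = (M+m)·ẍ + m·l·cosθ·θ̈ − m·l·sinθ·θ̇² = 15.003585 + -1.406679 − 0.007161 = 13.589746
step 5→6:
  ẍ = (ẋ'−ẋ)/dt = (1.399834213−1.049313978)/0.039683 = 8.833007
  θ̈ = (θ̇'−θ̇)/dt = (0.019650409−0.455997763)/0.039683 = -10.995826
  sinθ=0.104511, cosθ=0.994524
  F = (M+m)·ẍ + m·l·cosθ·θ̈ − m·l·sinθ·θ̇² = 16.328998 + -1.468685 − 0.002919 = 14.857394
step 6→7:
  ẍ = (ẋ'−ẋ)/dt = (1.185810733−1.399834213)/0.039683 = -5.393329
  θ̈ = (θ̇'−θ̇)/dt = (0.388231682−0.019650409)/0.039683 = 9.288140
  sinθ=0.122489, cosθ=0.992470
  F = (M+m)·ẍ + m·l·cosθ·θ̈ − m·l·sinθ·θ̇² = -9.970292 + 1.238032 − 0.000006 = -8.732266
step 7→8:
  ẍ = (ẋ'−ẋ)/dt = (1.038782815−1.185810733)/0.039683 = -3.705061
  θ̈ = (θ̇'−θ̇)/dt = (0.662995423−0.388231682)/0.039683 = 6.923966
  sinθ=0.123263, cosθ=0.992374
  F = (M+m)·ẍ + m·l·cosθ·θ̈ − m·l·sinθ·θ̇² = -6.849301 + 0.922818 − 0.002495 = -5.928978

F_0 = 11.535227 N
F_1 = 12.401019 N
F_2 = -12.893323 N
F_3 = 14.205260 N
F_4 = 13.589746 N
F_5 = 14.857394 N
F_6 = -8.732266 N
F_7 = -5.928978 N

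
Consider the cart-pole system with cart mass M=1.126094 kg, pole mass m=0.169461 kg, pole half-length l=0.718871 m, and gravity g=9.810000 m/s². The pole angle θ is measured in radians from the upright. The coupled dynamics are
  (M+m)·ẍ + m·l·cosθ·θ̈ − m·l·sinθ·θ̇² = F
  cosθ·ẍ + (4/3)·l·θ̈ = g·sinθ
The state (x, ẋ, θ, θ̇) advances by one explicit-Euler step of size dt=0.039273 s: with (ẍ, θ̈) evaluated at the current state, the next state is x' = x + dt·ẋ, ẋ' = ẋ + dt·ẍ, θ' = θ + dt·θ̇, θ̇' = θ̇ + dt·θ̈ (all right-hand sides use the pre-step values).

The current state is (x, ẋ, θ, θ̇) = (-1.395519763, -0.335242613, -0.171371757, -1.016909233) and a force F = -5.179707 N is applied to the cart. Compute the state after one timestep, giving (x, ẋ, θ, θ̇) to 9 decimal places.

(-1.408685746, -0.502488597, -0.211308833, -0.913523427)

sinθ=-0.170534172, cosθ=0.985351763
temp = (F + m·l·θ̇²·sinθ)/(M+m) = (-5.179707 + -0.021483079)/1.295555 = -4.014642434
θ̈ = (g·sinθ − cosθ·temp)/(l·(4/3 − m·cos²θ/(M+m))) = 2.632490672
ẍ = temp − m·l·θ̈·cosθ/(M+m) = -4.258548731
Euler: x'=-1.395519763+0.039273·-0.335242613=-1.408685746, ẋ'=-0.335242613+0.039273·-4.258548731=-0.502488597
       θ'=-0.171371757+0.039273·-1.016909233=-0.211308833, θ̇'=-1.016909233+0.039273·2.632490672=-0.913523427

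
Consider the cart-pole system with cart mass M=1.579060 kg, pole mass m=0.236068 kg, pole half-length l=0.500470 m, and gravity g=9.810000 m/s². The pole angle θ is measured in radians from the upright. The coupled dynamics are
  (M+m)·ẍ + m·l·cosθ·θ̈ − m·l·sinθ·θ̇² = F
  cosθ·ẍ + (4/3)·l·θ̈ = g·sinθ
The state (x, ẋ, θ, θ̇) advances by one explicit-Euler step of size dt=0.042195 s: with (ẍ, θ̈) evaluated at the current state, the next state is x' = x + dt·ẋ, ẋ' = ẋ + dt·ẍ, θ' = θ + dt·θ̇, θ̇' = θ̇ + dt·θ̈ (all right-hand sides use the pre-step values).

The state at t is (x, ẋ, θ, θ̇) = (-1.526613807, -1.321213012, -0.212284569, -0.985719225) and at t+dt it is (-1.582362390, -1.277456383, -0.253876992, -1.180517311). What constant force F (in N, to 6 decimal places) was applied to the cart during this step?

ẍ = (ẋ'−ẋ)/dt = (-1.277456383−-1.321213012)/0.042195 = 1.037010
θ̈ = (θ̇'−θ̇)/dt = (-1.180517311−-0.985719225)/0.042195 = -4.616615
sinθ=-0.210694, cosθ=0.977552
F = (M+m)·ẍ + m·l·cosθ·θ̈ − m·l·sinθ·θ̇² = 1.882306 + -0.533186 − -0.024187 = 1.373306

F = 1.373306 N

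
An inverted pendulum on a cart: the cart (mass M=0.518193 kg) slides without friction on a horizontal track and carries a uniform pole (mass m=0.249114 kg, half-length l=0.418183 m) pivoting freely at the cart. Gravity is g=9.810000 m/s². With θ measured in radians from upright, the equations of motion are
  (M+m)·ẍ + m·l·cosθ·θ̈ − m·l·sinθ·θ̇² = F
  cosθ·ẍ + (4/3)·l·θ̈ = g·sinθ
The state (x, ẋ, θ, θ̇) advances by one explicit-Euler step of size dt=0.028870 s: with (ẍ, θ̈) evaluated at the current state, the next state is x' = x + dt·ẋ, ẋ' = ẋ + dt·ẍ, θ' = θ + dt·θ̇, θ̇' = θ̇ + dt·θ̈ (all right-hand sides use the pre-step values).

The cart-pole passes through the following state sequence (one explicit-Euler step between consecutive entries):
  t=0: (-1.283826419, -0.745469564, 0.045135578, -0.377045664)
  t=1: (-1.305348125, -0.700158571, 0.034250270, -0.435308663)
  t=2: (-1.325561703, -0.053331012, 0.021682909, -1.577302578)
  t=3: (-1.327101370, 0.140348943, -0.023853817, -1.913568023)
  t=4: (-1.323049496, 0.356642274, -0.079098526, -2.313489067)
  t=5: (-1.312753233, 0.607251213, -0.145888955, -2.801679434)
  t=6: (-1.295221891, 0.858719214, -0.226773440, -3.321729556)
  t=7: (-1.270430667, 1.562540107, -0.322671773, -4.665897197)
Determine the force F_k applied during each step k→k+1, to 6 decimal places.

F_0 = 0.993584 N
F_1 = 13.072327 N
F_2 = 3.928904 N
F_3 = 4.315069 N
F_4 = 4.948652 N
F_5 = 4.945763 N
F_6 = 14.238448 N

step 0→1:
  ẍ = (ẋ'−ẋ)/dt = (-0.700158571−-0.745469564)/0.028870 = 1.569484
  θ̈ = (θ̇'−θ̇)/dt = (-0.435308663−-0.377045664)/0.028870 = -2.018116
  sinθ=0.045120, cosθ=0.998982
  F = (M+m)·ẍ + m·l·cosθ·θ̈ − m·l·sinθ·θ̇² = 1.204276 + -0.210024 − 0.000668 = 0.993584
step 1→2:
  ẍ = (ẋ'−ẋ)/dt = (-0.053331012−-0.700158571)/0.028870 = 22.404834
  θ̈ = (θ̇'−θ̇)/dt = (-1.577302578−-0.435308663)/0.028870 = -39.556422
  sinθ=0.034244, cosθ=0.999414
  F = (M+m)·ẍ + m·l·cosθ·θ̈ − m·l·sinθ·θ̇² = 17.191386 + -4.118383 − 0.000676 = 13.072327
step 2→3:
  ẍ = (ẋ'−ẋ)/dt = (0.140348943−-0.053331012)/0.028870 = 6.708693
  θ̈ = (θ̇'−θ̇)/dt = (-1.913568023−-1.577302578)/0.028870 = -11.647573
  sinθ=0.021681, cosθ=0.999765
  F = (M+m)·ẍ + m·l·cosθ·θ̈ − m·l·sinθ·θ̇² = 5.147627 + -1.213104 − 0.005619 = 3.928904
step 3→4:
  ẍ = (ẋ'−ẋ)/dt = (0.356642274−0.140348943)/0.028870 = 7.491975
  θ̈ = (θ̇'−θ̇)/dt = (-2.313489067−-1.913568023)/0.028870 = -13.852478
  sinθ=-0.023852, cosθ=0.999716
  F = (M+m)·ẍ + m·l·cosθ·θ̈ − m·l·sinθ·θ̇² = 5.748645 + -1.442675 − -0.009098 = 4.315069
step 4→5:
  ẍ = (ẋ'−ẋ)/dt = (0.607251213−0.356642274)/0.028870 = 8.680601
  θ̈ = (θ̇'−θ̇)/dt = (-2.801679434−-2.313489067)/0.028870 = -16.909954
  sinθ=-0.079016, cosθ=0.996873
  F = (M+m)·ẍ + m·l·cosθ·θ̈ − m·l·sinθ·θ̇² = 6.660686 + -1.756091 − -0.044057 = 4.948652
step 5→6:
  ẍ = (ẋ'−ẋ)/dt = (0.858719214−0.607251213)/0.028870 = 8.710357
  θ̈ = (θ̇'−θ̇)/dt = (-3.321729556−-2.801679434)/0.028870 = -18.013513
  sinθ=-0.145372, cosθ=0.989377
  F = (M+m)·ẍ + m·l·cosθ·θ̈ − m·l·sinθ·θ̇² = 6.683518 + -1.856627 − -0.118873 = 4.945763
step 6→7:
  ẍ = (ẋ'−ẋ)/dt = (1.562540107−0.858719214)/0.028870 = 24.378971
  θ̈ = (θ̇'−θ̇)/dt = (-4.665897197−-3.321729556)/0.028870 = -46.559323
  sinθ=-0.224835, cosθ=0.974397
  F = (M+m)·ẍ + m·l·cosθ·θ̈ − m·l·sinθ·θ̇² = 18.706155 + -4.726145 − -0.258438 = 14.238448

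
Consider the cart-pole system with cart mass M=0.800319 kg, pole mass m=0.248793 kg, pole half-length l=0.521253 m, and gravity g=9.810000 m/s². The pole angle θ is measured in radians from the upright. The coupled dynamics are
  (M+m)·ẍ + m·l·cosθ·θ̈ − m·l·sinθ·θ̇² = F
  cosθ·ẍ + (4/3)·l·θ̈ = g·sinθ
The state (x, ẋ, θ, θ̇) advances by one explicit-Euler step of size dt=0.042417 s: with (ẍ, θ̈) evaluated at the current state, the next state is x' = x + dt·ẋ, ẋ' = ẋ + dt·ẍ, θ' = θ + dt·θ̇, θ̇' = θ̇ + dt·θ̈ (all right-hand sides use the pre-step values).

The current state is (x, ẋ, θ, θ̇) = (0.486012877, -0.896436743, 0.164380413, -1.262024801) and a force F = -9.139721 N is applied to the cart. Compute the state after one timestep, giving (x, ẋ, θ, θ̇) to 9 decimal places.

sinθ=0.163641128, cosθ=0.986519935
temp = (F + m·l·θ̇²·sinθ)/(M+m) = (-9.139721 + 0.033799865)/1.049112 = -8.679646344
θ̈ = (g·sinθ − cosθ·temp)/(l·(4/3 − m·cos²θ/(M+m))) = 17.692616346
ẍ = temp − m·l·θ̈·cosθ/(M+m) = -10.837205914
Euler: x'=0.486012877+0.042417·-0.896436743=0.447988720, ẋ'=-0.896436743+0.042417·-10.837205914=-1.356118506
       θ'=0.164380413+0.042417·-1.262024801=0.110849107, θ̇'=-1.262024801+0.042417·17.692616346=-0.511557093

(0.447988720, -1.356118506, 0.110849107, -0.511557093)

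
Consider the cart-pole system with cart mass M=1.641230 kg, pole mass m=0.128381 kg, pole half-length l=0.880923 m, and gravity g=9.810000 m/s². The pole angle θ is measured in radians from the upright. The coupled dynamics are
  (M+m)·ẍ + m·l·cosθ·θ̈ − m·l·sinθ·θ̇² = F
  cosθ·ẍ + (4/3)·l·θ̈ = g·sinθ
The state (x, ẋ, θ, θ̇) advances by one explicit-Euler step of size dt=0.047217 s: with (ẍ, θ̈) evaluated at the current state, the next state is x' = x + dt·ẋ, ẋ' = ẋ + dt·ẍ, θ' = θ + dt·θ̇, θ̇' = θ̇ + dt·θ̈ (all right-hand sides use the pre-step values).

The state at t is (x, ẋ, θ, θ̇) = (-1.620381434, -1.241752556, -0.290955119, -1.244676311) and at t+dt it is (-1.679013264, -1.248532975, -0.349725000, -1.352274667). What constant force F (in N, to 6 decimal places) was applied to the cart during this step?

ẍ = (ẋ'−ẋ)/dt = (-1.248532975−-1.241752556)/0.047217 = -0.143601
θ̈ = (θ̇'−θ̇)/dt = (-1.352274667−-1.244676311)/0.047217 = -2.278805
sinθ=-0.286867, cosθ=0.957970
F = (M+m)·ẍ + m·l·cosθ·θ̈ − m·l·sinθ·θ̇² = -0.254118 + -0.246887 − -0.050261 = -0.450744

F = -0.450744 N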